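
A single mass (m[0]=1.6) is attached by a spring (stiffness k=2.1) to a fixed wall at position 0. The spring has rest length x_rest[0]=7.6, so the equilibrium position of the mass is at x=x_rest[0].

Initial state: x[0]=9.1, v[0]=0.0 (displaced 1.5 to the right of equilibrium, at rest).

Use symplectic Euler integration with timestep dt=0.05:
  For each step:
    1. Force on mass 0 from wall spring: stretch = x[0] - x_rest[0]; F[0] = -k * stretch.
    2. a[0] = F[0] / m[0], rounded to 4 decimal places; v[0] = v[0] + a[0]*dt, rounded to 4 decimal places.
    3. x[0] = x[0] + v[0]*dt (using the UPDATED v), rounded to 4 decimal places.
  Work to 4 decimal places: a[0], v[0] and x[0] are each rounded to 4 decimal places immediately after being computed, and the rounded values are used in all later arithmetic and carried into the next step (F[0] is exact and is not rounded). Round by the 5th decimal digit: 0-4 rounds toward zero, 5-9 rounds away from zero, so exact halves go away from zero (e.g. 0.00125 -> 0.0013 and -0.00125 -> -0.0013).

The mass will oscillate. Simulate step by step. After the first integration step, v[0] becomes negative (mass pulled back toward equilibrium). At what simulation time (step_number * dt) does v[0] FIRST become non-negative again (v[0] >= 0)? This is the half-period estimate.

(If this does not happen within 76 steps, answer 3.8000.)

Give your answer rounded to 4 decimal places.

Step 0: x=[9.1000] v=[0.0000]
Step 1: x=[9.0951] v=[-0.0984]
Step 2: x=[9.0853] v=[-0.1965]
Step 3: x=[9.0706] v=[-0.2940]
Step 4: x=[9.0511] v=[-0.3905]
Step 5: x=[9.0268] v=[-0.4857]
Step 6: x=[8.9978] v=[-0.5793]
Step 7: x=[8.9643] v=[-0.6710]
Step 8: x=[8.9263] v=[-0.7605]
Step 9: x=[8.8839] v=[-0.8475]
Step 10: x=[8.8373] v=[-0.9318]
Step 11: x=[8.7867] v=[-1.0130]
Step 12: x=[8.7322] v=[-1.0909]
Step 13: x=[8.6739] v=[-1.1652]
Step 14: x=[8.6121] v=[-1.2357]
Step 15: x=[8.5470] v=[-1.3021]
Step 16: x=[8.4788] v=[-1.3642]
Step 17: x=[8.4077] v=[-1.4219]
Step 18: x=[8.3340] v=[-1.4749]
Step 19: x=[8.2578] v=[-1.5231]
Step 20: x=[8.1795] v=[-1.5663]
Step 21: x=[8.0993] v=[-1.6043]
Step 22: x=[8.0174] v=[-1.6371]
Step 23: x=[7.9342] v=[-1.6645]
Step 24: x=[7.8499] v=[-1.6864]
Step 25: x=[7.7648] v=[-1.7028]
Step 26: x=[7.6791] v=[-1.7136]
Step 27: x=[7.5932] v=[-1.7188]
Step 28: x=[7.5073] v=[-1.7184]
Step 29: x=[7.4217] v=[-1.7123]
Step 30: x=[7.3367] v=[-1.7006]
Step 31: x=[7.2525] v=[-1.6833]
Step 32: x=[7.1695] v=[-1.6605]
Step 33: x=[7.0879] v=[-1.6323]
Step 34: x=[7.0080] v=[-1.5987]
Step 35: x=[6.9300] v=[-1.5599]
Step 36: x=[6.8542] v=[-1.5159]
Step 37: x=[6.7809] v=[-1.4670]
Step 38: x=[6.7102] v=[-1.4132]
Step 39: x=[6.6425] v=[-1.3548]
Step 40: x=[6.5779] v=[-1.2920]
Step 41: x=[6.5167] v=[-1.2249]
Step 42: x=[6.4590] v=[-1.1538]
Step 43: x=[6.4051] v=[-1.0789]
Step 44: x=[6.3551] v=[-1.0005]
Step 45: x=[6.3092] v=[-0.9188]
Step 46: x=[6.2675] v=[-0.8341]
Step 47: x=[6.2302] v=[-0.7467]
Step 48: x=[6.1974] v=[-0.6568]
Step 49: x=[6.1692] v=[-0.5648]
Step 50: x=[6.1457] v=[-0.4709]
Step 51: x=[6.1269] v=[-0.3755]
Step 52: x=[6.1130] v=[-0.2788]
Step 53: x=[6.1039] v=[-0.1812]
Step 54: x=[6.0998] v=[-0.0830]
Step 55: x=[6.1006] v=[0.0155]
First v>=0 after going negative at step 55, time=2.7500

Answer: 2.7500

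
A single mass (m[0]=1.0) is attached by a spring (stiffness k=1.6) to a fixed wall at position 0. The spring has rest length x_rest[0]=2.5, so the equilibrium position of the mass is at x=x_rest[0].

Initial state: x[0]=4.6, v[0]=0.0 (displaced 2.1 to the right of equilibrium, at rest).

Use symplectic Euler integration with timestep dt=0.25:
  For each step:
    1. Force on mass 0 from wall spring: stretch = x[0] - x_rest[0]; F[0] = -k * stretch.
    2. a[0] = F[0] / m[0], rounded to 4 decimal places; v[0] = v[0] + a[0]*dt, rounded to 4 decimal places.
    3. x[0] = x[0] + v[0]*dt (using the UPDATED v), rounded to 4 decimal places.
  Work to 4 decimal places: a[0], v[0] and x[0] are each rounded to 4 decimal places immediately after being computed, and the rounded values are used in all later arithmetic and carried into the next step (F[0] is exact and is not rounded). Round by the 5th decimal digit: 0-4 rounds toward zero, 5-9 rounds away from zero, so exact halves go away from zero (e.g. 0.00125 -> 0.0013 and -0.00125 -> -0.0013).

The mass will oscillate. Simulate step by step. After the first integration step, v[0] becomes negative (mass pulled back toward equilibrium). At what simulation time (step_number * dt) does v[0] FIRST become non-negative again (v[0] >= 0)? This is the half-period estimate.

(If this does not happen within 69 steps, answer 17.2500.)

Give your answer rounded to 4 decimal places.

Answer: 2.5000

Derivation:
Step 0: x=[4.6000] v=[0.0000]
Step 1: x=[4.3900] v=[-0.8400]
Step 2: x=[3.9910] v=[-1.5960]
Step 3: x=[3.4429] v=[-2.1924]
Step 4: x=[2.8005] v=[-2.5696]
Step 5: x=[2.1281] v=[-2.6898]
Step 6: x=[1.4928] v=[-2.5411]
Step 7: x=[0.9583] v=[-2.1382]
Step 8: x=[0.5779] v=[-1.5215]
Step 9: x=[0.3897] v=[-0.7527]
Step 10: x=[0.4126] v=[0.0914]
First v>=0 after going negative at step 10, time=2.5000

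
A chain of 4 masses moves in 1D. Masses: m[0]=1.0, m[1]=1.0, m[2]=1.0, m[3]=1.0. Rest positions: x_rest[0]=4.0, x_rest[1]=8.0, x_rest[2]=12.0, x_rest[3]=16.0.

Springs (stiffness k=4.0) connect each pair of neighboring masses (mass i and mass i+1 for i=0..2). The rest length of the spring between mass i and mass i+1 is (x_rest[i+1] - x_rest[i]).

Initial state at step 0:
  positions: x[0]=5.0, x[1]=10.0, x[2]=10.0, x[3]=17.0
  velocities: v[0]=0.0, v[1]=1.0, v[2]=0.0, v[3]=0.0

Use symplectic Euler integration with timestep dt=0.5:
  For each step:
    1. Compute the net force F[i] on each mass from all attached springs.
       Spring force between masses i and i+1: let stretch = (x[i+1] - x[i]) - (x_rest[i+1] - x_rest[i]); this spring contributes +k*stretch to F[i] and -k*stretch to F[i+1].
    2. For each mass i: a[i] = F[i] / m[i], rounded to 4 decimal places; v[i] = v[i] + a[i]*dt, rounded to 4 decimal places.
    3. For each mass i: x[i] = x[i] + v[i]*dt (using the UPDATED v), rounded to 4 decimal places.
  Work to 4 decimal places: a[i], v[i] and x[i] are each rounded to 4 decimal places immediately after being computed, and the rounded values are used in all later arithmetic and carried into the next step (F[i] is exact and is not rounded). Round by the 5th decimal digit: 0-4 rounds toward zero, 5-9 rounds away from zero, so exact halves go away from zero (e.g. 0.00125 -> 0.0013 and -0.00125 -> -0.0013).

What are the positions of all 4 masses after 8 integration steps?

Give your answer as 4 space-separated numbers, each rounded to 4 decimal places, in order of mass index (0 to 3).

Answer: 6.0000 11.0000 11.0000 18.0000

Derivation:
Step 0: x=[5.0000 10.0000 10.0000 17.0000] v=[0.0000 1.0000 0.0000 0.0000]
Step 1: x=[6.0000 5.5000 17.0000 14.0000] v=[2.0000 -9.0000 14.0000 -6.0000]
Step 2: x=[2.5000 13.0000 9.5000 18.0000] v=[-7.0000 15.0000 -15.0000 8.0000]
Step 3: x=[5.5000 6.5000 14.0000 17.5000] v=[6.0000 -13.0000 9.0000 -1.0000]
Step 4: x=[5.5000 6.5000 14.5000 17.5000] v=[0.0000 0.0000 1.0000 0.0000]
Step 5: x=[2.5000 13.5000 10.0000 18.5000] v=[-6.0000 14.0000 -9.0000 2.0000]
Step 6: x=[6.5000 6.0000 17.5000 15.0000] v=[8.0000 -15.0000 15.0000 -7.0000]
Step 7: x=[6.0000 10.5000 11.0000 18.0000] v=[-1.0000 9.0000 -13.0000 6.0000]
Step 8: x=[6.0000 11.0000 11.0000 18.0000] v=[0.0000 1.0000 0.0000 0.0000]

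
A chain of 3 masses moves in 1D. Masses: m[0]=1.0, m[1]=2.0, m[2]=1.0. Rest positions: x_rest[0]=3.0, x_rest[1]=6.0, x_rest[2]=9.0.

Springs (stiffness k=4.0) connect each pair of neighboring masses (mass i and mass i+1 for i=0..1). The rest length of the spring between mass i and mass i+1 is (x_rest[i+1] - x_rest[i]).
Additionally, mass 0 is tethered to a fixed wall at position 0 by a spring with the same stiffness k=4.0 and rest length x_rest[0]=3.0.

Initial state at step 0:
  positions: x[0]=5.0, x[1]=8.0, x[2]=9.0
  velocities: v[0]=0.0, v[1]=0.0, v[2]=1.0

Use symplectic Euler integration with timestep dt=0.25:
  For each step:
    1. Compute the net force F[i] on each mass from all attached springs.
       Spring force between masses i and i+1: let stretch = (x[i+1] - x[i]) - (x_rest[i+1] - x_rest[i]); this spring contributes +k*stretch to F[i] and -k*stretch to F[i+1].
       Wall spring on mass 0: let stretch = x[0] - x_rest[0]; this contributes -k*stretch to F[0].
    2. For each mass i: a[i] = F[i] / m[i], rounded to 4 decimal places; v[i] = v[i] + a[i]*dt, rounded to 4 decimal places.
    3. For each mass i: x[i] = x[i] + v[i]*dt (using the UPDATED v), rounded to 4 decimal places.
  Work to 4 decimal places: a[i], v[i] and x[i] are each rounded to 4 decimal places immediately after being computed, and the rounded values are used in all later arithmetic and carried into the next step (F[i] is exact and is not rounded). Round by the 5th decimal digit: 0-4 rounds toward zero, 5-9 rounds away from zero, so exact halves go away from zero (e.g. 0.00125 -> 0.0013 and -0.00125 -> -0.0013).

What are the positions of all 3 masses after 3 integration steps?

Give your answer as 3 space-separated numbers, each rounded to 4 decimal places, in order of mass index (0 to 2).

Answer: 2.8672 6.9063 11.6485

Derivation:
Step 0: x=[5.0000 8.0000 9.0000] v=[0.0000 0.0000 1.0000]
Step 1: x=[4.5000 7.7500 9.7500] v=[-2.0000 -1.0000 3.0000]
Step 2: x=[3.6875 7.3438 10.7500] v=[-3.2500 -1.6250 4.0000]
Step 3: x=[2.8672 6.9063 11.6485] v=[-3.2812 -1.7501 3.5938]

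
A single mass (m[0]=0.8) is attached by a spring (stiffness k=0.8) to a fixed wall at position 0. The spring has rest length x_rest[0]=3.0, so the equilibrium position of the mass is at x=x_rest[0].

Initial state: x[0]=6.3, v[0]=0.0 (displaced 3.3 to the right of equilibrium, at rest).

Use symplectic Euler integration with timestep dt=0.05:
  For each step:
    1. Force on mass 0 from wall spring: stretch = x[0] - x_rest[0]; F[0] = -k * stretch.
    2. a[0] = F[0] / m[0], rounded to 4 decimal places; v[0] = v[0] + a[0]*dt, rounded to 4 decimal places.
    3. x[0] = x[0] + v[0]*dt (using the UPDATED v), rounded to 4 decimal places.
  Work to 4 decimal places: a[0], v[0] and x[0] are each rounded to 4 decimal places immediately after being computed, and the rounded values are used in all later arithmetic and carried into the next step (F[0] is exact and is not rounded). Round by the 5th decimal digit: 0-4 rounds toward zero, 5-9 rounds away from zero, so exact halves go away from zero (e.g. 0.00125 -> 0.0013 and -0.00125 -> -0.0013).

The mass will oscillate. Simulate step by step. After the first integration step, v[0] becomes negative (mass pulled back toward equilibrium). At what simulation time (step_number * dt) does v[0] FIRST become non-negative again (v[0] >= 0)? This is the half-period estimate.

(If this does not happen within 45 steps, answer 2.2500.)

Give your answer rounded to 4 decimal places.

Step 0: x=[6.3000] v=[0.0000]
Step 1: x=[6.2918] v=[-0.1650]
Step 2: x=[6.2753] v=[-0.3296]
Step 3: x=[6.2506] v=[-0.4934]
Step 4: x=[6.2178] v=[-0.6559]
Step 5: x=[6.1770] v=[-0.8168]
Step 6: x=[6.1282] v=[-0.9757]
Step 7: x=[6.0716] v=[-1.1321]
Step 8: x=[6.0073] v=[-1.2857]
Step 9: x=[5.9355] v=[-1.4361]
Step 10: x=[5.8564] v=[-1.5829]
Step 11: x=[5.7701] v=[-1.7257]
Step 12: x=[5.6769] v=[-1.8642]
Step 13: x=[5.5770] v=[-1.9980]
Step 14: x=[5.4707] v=[-2.1269]
Step 15: x=[5.3582] v=[-2.2504]
Step 16: x=[5.2398] v=[-2.3683]
Step 17: x=[5.1158] v=[-2.4803]
Step 18: x=[4.9865] v=[-2.5861]
Step 19: x=[4.8522] v=[-2.6854]
Step 20: x=[4.7133] v=[-2.7780]
Step 21: x=[4.5701] v=[-2.8637]
Step 22: x=[4.4230] v=[-2.9422]
Step 23: x=[4.2723] v=[-3.0134]
Step 24: x=[4.1185] v=[-3.0770]
Step 25: x=[3.9619] v=[-3.1329]
Step 26: x=[3.8029] v=[-3.1810]
Step 27: x=[3.6418] v=[-3.2211]
Step 28: x=[3.4791] v=[-3.2532]
Step 29: x=[3.3152] v=[-3.2772]
Step 30: x=[3.1506] v=[-3.2930]
Step 31: x=[2.9856] v=[-3.3005]
Step 32: x=[2.8206] v=[-3.2998]
Step 33: x=[2.6561] v=[-3.2908]
Step 34: x=[2.4924] v=[-3.2736]
Step 35: x=[2.3300] v=[-3.2482]
Step 36: x=[2.1693] v=[-3.2147]
Step 37: x=[2.0106] v=[-3.1732]
Step 38: x=[1.8544] v=[-3.1237]
Step 39: x=[1.7011] v=[-3.0664]
Step 40: x=[1.5510] v=[-3.0015]
Step 41: x=[1.4045] v=[-2.9291]
Step 42: x=[1.2620] v=[-2.8493]
Step 43: x=[1.1239] v=[-2.7624]
Step 44: x=[0.9905] v=[-2.6686]
Step 45: x=[0.8621] v=[-2.5681]
v[0] did not become non-negative within 45 steps; using fallback time=2.2500

Answer: 2.2500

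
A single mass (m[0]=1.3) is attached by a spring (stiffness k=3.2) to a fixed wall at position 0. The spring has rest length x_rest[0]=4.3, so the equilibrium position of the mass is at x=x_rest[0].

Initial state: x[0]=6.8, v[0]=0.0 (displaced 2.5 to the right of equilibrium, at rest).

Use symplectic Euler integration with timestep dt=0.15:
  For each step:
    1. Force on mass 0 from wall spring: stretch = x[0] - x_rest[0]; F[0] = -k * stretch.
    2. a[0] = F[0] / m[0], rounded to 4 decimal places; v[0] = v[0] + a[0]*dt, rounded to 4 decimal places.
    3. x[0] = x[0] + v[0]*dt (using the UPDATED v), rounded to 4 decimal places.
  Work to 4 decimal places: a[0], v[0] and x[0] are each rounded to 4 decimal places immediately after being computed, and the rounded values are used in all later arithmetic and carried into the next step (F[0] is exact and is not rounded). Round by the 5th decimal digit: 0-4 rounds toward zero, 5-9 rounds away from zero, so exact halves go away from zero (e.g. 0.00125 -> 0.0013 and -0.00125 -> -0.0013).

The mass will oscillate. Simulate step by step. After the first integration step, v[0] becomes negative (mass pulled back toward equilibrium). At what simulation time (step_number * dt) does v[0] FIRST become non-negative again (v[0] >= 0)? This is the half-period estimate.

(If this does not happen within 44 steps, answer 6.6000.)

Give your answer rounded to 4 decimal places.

Answer: 2.1000

Derivation:
Step 0: x=[6.8000] v=[0.0000]
Step 1: x=[6.6615] v=[-0.9231]
Step 2: x=[6.3923] v=[-1.7950]
Step 3: x=[6.0072] v=[-2.5675]
Step 4: x=[5.5275] v=[-3.1978]
Step 5: x=[4.9799] v=[-3.6510]
Step 6: x=[4.3946] v=[-3.9020]
Step 7: x=[3.8041] v=[-3.9369]
Step 8: x=[3.2410] v=[-3.7538]
Step 9: x=[2.7366] v=[-3.3628]
Step 10: x=[2.3188] v=[-2.7855]
Step 11: x=[2.0107] v=[-2.0540]
Step 12: x=[1.8294] v=[-1.2087]
Step 13: x=[1.7849] v=[-0.2965]
Step 14: x=[1.8797] v=[0.6322]
First v>=0 after going negative at step 14, time=2.1000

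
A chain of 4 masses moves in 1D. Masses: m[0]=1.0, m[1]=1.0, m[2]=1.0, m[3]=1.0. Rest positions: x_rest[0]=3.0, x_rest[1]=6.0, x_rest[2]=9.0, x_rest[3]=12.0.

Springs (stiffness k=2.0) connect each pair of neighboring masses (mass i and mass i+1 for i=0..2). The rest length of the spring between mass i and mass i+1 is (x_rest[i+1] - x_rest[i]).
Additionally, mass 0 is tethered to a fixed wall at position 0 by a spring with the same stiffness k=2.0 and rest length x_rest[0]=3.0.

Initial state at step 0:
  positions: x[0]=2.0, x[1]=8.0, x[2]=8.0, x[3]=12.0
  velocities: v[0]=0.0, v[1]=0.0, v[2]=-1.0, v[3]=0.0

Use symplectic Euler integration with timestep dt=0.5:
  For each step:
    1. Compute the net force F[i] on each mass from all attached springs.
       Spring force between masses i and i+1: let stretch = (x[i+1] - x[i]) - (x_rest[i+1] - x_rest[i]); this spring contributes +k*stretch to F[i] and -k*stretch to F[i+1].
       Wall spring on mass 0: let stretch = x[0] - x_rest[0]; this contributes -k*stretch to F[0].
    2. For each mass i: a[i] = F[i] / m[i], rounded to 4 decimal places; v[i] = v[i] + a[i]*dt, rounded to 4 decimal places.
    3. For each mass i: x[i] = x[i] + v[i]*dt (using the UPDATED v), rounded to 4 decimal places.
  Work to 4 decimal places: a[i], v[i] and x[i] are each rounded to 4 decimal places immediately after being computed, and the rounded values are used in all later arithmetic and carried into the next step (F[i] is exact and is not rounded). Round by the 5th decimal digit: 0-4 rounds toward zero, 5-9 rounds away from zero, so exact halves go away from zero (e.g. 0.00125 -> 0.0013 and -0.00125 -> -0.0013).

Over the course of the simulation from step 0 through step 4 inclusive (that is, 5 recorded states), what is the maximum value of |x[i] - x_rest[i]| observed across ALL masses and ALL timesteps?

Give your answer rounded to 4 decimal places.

Step 0: x=[2.0000 8.0000 8.0000 12.0000] v=[0.0000 0.0000 -1.0000 0.0000]
Step 1: x=[4.0000 5.0000 9.5000 11.5000] v=[4.0000 -6.0000 3.0000 -1.0000]
Step 2: x=[4.5000 3.7500 9.7500 11.5000] v=[1.0000 -2.5000 0.5000 0.0000]
Step 3: x=[2.3750 5.8750 7.8750 12.1250] v=[-4.2500 4.2500 -3.7500 1.2500]
Step 4: x=[0.8125 7.2500 7.1250 12.1250] v=[-3.1250 2.7500 -1.5000 0.0000]
Max displacement = 2.2500

Answer: 2.2500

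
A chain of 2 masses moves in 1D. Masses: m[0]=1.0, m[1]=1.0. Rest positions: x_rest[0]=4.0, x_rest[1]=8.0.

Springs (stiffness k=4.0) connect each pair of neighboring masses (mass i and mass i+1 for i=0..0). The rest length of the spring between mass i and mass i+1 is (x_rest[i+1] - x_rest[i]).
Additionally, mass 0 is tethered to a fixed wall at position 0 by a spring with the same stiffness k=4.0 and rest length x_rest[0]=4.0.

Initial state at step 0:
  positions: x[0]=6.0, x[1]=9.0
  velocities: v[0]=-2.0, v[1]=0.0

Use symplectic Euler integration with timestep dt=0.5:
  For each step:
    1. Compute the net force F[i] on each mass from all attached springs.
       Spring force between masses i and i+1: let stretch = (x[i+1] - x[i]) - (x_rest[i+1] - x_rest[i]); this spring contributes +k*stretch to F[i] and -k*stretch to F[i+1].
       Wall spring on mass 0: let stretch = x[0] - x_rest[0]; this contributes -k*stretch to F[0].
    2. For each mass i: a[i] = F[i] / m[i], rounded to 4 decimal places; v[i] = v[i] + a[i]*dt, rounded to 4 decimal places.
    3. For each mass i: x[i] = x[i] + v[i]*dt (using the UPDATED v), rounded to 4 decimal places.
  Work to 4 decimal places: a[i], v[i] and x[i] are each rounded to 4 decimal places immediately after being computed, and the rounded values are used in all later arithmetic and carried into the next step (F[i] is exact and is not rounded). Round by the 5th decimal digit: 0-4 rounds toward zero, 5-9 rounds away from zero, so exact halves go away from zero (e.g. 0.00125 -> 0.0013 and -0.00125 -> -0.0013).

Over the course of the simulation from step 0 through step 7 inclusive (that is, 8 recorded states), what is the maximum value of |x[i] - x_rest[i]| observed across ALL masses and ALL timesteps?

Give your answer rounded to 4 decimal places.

Answer: 3.0000

Derivation:
Step 0: x=[6.0000 9.0000] v=[-2.0000 0.0000]
Step 1: x=[2.0000 10.0000] v=[-8.0000 2.0000]
Step 2: x=[4.0000 7.0000] v=[4.0000 -6.0000]
Step 3: x=[5.0000 5.0000] v=[2.0000 -4.0000]
Step 4: x=[1.0000 7.0000] v=[-8.0000 4.0000]
Step 5: x=[2.0000 7.0000] v=[2.0000 0.0000]
Step 6: x=[6.0000 6.0000] v=[8.0000 -2.0000]
Step 7: x=[4.0000 9.0000] v=[-4.0000 6.0000]
Max displacement = 3.0000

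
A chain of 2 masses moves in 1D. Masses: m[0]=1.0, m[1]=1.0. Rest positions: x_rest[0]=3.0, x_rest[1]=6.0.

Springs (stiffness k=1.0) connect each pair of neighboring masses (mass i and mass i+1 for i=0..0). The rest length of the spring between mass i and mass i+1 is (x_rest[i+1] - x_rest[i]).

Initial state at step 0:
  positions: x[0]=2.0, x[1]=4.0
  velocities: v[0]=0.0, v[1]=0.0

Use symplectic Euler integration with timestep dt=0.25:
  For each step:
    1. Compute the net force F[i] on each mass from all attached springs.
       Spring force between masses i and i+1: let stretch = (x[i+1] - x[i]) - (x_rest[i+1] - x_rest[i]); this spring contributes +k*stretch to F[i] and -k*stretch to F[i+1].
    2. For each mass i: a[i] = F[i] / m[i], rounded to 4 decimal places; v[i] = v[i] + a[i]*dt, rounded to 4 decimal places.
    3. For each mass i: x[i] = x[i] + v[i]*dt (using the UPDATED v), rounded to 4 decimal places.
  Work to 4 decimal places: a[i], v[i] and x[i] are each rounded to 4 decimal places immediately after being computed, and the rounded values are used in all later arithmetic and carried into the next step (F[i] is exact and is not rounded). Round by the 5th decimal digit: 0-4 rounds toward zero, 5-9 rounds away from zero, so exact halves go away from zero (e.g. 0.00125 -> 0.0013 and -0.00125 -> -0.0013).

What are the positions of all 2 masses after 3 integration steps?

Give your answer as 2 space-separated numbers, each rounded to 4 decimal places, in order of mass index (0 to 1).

Answer: 1.6631 4.3370

Derivation:
Step 0: x=[2.0000 4.0000] v=[0.0000 0.0000]
Step 1: x=[1.9375 4.0625] v=[-0.2500 0.2500]
Step 2: x=[1.8203 4.1797] v=[-0.4688 0.4688]
Step 3: x=[1.6631 4.3370] v=[-0.6290 0.6290]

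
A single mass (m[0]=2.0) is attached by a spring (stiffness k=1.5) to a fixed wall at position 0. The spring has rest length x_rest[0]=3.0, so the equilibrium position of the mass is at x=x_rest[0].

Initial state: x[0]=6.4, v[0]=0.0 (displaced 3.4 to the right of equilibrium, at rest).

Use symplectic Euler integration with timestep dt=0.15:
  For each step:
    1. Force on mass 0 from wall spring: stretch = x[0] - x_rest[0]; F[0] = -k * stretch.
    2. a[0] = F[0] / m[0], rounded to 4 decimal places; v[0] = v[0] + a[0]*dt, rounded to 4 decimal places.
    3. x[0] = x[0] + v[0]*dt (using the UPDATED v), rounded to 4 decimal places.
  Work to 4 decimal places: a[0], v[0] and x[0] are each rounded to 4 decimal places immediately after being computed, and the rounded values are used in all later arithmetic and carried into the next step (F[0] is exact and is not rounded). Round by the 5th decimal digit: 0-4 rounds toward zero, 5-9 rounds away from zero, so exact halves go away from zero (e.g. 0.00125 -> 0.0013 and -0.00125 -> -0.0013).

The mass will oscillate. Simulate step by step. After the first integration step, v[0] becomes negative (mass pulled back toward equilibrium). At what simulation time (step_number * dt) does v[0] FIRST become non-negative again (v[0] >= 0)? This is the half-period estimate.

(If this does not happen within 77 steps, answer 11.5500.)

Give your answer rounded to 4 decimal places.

Step 0: x=[6.4000] v=[0.0000]
Step 1: x=[6.3426] v=[-0.3825]
Step 2: x=[6.2288] v=[-0.7586]
Step 3: x=[6.0605] v=[-1.1218]
Step 4: x=[5.8406] v=[-1.4661]
Step 5: x=[5.5727] v=[-1.7857]
Step 6: x=[5.2614] v=[-2.0751]
Step 7: x=[4.9120] v=[-2.3295]
Step 8: x=[4.5303] v=[-2.5446]
Step 9: x=[4.1228] v=[-2.7168]
Step 10: x=[3.6963] v=[-2.8431]
Step 11: x=[3.2581] v=[-2.9214]
Step 12: x=[2.8155] v=[-2.9504]
Step 13: x=[2.3761] v=[-2.9296]
Step 14: x=[1.9472] v=[-2.8594]
Step 15: x=[1.5361] v=[-2.7410]
Step 16: x=[1.1497] v=[-2.5763]
Step 17: x=[0.7945] v=[-2.3681]
Step 18: x=[0.4765] v=[-2.1200]
Step 19: x=[0.2011] v=[-1.8361]
Step 20: x=[-0.0271] v=[-1.5212]
Step 21: x=[-0.2042] v=[-1.1807]
Step 22: x=[-0.3272] v=[-0.8202]
Step 23: x=[-0.3941] v=[-0.4459]
Step 24: x=[-0.4037] v=[-0.0641]
Step 25: x=[-0.3559] v=[0.3188]
First v>=0 after going negative at step 25, time=3.7500

Answer: 3.7500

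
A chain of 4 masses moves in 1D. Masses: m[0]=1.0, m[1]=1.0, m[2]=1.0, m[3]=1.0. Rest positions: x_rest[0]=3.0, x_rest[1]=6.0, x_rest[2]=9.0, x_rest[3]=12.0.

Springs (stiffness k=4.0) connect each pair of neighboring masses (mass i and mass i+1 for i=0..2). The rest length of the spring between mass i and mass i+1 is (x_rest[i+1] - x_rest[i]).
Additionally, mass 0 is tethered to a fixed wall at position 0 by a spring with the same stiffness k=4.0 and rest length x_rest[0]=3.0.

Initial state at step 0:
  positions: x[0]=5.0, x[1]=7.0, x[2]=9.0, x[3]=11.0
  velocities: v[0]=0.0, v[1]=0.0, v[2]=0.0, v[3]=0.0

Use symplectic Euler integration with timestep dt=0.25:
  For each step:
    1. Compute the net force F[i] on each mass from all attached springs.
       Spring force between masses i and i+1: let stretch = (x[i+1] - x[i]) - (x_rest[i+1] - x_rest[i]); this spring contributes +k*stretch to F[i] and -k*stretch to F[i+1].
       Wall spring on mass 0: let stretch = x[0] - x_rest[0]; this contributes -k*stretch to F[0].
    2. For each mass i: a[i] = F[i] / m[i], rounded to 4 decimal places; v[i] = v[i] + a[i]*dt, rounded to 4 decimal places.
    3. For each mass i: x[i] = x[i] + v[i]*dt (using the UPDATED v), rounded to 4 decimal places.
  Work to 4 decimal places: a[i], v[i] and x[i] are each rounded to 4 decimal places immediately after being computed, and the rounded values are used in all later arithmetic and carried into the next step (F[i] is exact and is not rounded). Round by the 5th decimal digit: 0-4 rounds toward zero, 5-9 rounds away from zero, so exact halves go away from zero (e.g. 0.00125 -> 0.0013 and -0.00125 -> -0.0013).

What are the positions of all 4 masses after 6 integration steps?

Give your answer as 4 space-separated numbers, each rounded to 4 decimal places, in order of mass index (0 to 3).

Answer: 2.0474 4.2984 9.1770 13.4346

Derivation:
Step 0: x=[5.0000 7.0000 9.0000 11.0000] v=[0.0000 0.0000 0.0000 0.0000]
Step 1: x=[4.2500 7.0000 9.0000 11.2500] v=[-3.0000 0.0000 0.0000 1.0000]
Step 2: x=[3.1250 6.8125 9.0625 11.6875] v=[-4.5000 -0.7500 0.2500 1.7500]
Step 3: x=[2.1406 6.2656 9.2188 12.2188] v=[-3.9375 -2.1875 0.6250 2.1250]
Step 4: x=[1.6523 5.4258 9.3868 12.7501] v=[-1.9531 -3.3593 0.6718 2.1250]
Step 5: x=[1.6943 4.6329 9.4053 13.1905] v=[0.1681 -3.1718 0.0741 1.7617]
Step 6: x=[2.0474 4.2984 9.1770 13.4346] v=[1.4124 -1.3380 -0.9131 0.9765]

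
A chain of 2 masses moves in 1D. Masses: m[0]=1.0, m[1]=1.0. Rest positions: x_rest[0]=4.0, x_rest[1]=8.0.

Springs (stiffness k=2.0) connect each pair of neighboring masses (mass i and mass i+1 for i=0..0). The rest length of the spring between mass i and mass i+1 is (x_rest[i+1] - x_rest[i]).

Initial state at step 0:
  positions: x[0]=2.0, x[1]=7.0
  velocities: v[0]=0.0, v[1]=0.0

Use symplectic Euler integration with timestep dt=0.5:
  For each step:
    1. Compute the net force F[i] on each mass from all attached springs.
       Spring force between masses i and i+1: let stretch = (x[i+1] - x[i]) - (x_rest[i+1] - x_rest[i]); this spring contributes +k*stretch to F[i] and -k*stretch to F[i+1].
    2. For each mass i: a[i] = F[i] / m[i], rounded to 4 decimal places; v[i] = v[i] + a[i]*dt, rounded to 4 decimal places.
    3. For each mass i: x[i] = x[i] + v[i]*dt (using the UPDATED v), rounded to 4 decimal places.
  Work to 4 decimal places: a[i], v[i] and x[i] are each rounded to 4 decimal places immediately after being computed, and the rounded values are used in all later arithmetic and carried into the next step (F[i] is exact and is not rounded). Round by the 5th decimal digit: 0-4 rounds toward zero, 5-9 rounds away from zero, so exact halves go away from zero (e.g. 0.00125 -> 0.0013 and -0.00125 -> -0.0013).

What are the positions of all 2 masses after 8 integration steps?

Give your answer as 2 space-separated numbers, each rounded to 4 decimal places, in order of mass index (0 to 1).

Answer: 3.0000 6.0000

Derivation:
Step 0: x=[2.0000 7.0000] v=[0.0000 0.0000]
Step 1: x=[2.5000 6.5000] v=[1.0000 -1.0000]
Step 2: x=[3.0000 6.0000] v=[1.0000 -1.0000]
Step 3: x=[3.0000 6.0000] v=[0.0000 0.0000]
Step 4: x=[2.5000 6.5000] v=[-1.0000 1.0000]
Step 5: x=[2.0000 7.0000] v=[-1.0000 1.0000]
Step 6: x=[2.0000 7.0000] v=[0.0000 0.0000]
Step 7: x=[2.5000 6.5000] v=[1.0000 -1.0000]
Step 8: x=[3.0000 6.0000] v=[1.0000 -1.0000]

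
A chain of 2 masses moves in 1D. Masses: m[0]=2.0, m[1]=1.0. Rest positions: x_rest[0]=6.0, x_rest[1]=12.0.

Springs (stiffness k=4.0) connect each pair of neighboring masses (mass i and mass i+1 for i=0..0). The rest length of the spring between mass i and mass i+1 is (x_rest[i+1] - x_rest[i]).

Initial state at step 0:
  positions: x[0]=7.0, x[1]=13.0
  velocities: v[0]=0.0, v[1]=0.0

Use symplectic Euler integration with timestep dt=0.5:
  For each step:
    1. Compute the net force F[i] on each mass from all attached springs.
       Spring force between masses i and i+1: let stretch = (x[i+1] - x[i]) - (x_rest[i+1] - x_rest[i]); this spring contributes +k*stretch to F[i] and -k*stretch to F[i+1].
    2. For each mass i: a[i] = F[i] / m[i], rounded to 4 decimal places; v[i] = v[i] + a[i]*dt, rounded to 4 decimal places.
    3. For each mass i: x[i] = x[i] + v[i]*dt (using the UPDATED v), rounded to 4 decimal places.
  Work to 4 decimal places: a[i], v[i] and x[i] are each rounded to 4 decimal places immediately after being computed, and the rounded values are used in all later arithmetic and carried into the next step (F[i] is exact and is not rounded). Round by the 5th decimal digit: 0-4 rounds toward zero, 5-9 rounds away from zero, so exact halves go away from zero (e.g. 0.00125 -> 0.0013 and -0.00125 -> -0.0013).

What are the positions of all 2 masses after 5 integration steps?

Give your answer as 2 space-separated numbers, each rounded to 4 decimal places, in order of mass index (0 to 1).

Step 0: x=[7.0000 13.0000] v=[0.0000 0.0000]
Step 1: x=[7.0000 13.0000] v=[0.0000 0.0000]
Step 2: x=[7.0000 13.0000] v=[0.0000 0.0000]
Step 3: x=[7.0000 13.0000] v=[0.0000 0.0000]
Step 4: x=[7.0000 13.0000] v=[0.0000 0.0000]
Step 5: x=[7.0000 13.0000] v=[0.0000 0.0000]

Answer: 7.0000 13.0000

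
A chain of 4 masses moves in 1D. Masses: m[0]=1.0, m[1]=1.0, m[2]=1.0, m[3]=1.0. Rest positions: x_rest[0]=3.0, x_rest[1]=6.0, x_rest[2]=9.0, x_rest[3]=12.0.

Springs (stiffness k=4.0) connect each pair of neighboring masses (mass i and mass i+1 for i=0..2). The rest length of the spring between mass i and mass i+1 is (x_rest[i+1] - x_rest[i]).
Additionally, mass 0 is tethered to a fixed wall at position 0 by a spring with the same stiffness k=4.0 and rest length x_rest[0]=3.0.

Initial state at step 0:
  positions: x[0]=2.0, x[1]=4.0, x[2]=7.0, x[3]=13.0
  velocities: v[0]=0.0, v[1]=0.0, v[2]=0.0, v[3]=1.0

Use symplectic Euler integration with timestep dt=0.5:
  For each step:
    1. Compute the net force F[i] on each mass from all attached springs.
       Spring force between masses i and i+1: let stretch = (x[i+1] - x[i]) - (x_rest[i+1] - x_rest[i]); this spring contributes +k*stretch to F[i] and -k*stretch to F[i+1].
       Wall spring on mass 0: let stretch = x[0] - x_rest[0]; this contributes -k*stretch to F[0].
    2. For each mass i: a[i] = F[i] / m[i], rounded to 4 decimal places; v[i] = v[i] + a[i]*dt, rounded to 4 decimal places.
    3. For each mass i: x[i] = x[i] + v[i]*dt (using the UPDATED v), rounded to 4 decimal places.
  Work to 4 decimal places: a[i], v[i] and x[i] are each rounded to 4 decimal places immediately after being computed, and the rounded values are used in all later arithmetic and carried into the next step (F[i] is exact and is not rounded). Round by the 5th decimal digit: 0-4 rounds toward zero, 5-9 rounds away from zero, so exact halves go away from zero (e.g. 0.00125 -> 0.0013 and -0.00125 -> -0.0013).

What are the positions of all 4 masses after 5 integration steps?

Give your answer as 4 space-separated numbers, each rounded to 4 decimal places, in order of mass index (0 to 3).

Step 0: x=[2.0000 4.0000 7.0000 13.0000] v=[0.0000 0.0000 0.0000 1.0000]
Step 1: x=[2.0000 5.0000 10.0000 10.5000] v=[0.0000 2.0000 6.0000 -5.0000]
Step 2: x=[3.0000 8.0000 8.5000 10.5000] v=[2.0000 6.0000 -3.0000 0.0000]
Step 3: x=[6.0000 6.5000 8.5000 11.5000] v=[6.0000 -3.0000 0.0000 2.0000]
Step 4: x=[3.5000 6.5000 9.5000 12.5000] v=[-5.0000 0.0000 2.0000 2.0000]
Step 5: x=[0.5000 6.5000 10.5000 13.5000] v=[-6.0000 0.0000 2.0000 2.0000]

Answer: 0.5000 6.5000 10.5000 13.5000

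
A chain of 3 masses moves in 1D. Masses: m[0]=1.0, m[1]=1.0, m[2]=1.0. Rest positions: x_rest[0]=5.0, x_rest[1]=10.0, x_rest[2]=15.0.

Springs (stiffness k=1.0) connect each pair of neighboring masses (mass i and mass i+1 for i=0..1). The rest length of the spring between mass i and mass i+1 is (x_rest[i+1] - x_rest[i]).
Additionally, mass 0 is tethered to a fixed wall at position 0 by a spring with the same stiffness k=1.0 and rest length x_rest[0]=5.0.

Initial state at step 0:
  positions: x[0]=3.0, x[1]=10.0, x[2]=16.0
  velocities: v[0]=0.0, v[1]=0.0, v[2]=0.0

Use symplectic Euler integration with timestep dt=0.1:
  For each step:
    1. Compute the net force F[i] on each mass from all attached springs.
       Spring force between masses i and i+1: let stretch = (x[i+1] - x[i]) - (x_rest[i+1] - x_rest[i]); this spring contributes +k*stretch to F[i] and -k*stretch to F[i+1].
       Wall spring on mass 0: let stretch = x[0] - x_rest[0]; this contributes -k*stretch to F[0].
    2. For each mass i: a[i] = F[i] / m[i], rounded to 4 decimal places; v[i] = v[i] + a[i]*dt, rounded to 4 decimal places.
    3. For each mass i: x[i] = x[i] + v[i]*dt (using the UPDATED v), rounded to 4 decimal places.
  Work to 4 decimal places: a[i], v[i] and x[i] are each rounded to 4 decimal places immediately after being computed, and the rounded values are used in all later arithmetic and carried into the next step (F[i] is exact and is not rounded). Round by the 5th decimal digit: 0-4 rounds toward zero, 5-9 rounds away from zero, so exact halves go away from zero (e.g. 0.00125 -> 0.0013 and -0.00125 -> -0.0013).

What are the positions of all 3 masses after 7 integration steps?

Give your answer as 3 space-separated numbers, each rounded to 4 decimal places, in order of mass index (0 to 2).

Answer: 4.0113 9.7792 15.7210

Derivation:
Step 0: x=[3.0000 10.0000 16.0000] v=[0.0000 0.0000 0.0000]
Step 1: x=[3.0400 9.9900 15.9900] v=[0.4000 -0.1000 -0.1000]
Step 2: x=[3.1191 9.9705 15.9700] v=[0.7910 -0.1950 -0.2000]
Step 3: x=[3.2355 9.9425 15.9400] v=[1.1642 -0.2802 -0.3000]
Step 4: x=[3.3866 9.9074 15.9000] v=[1.5114 -0.3512 -0.3998]
Step 5: x=[3.5691 9.8670 15.8501] v=[1.8248 -0.4040 -0.4991]
Step 6: x=[3.7789 9.8235 15.7904] v=[2.0977 -0.4355 -0.5974]
Step 7: x=[4.0113 9.7792 15.7210] v=[2.3243 -0.4433 -0.6941]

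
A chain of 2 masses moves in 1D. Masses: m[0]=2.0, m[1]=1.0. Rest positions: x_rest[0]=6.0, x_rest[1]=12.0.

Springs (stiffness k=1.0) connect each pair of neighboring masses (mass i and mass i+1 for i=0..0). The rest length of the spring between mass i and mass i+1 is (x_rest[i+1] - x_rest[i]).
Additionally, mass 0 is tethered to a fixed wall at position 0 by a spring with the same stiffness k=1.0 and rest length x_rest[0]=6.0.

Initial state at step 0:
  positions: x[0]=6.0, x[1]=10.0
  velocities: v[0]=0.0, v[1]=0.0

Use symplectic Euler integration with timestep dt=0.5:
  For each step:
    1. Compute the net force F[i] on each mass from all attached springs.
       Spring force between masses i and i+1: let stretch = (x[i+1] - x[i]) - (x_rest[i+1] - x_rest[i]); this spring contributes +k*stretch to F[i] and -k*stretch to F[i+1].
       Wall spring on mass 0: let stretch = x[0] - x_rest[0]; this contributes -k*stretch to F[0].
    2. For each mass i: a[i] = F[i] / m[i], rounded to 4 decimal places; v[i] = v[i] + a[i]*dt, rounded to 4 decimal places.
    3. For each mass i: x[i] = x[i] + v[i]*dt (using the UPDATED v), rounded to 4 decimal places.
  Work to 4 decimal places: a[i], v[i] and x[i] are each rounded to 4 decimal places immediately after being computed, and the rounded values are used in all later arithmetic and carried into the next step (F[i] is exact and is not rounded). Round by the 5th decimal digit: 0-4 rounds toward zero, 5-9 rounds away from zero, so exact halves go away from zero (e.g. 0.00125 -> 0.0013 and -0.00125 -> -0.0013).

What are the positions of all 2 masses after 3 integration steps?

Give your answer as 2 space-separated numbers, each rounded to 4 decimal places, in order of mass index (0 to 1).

Step 0: x=[6.0000 10.0000] v=[0.0000 0.0000]
Step 1: x=[5.7500 10.5000] v=[-0.5000 1.0000]
Step 2: x=[5.3750 11.3125] v=[-0.7500 1.6250]
Step 3: x=[5.0703 12.1407] v=[-0.6094 1.6563]

Answer: 5.0703 12.1407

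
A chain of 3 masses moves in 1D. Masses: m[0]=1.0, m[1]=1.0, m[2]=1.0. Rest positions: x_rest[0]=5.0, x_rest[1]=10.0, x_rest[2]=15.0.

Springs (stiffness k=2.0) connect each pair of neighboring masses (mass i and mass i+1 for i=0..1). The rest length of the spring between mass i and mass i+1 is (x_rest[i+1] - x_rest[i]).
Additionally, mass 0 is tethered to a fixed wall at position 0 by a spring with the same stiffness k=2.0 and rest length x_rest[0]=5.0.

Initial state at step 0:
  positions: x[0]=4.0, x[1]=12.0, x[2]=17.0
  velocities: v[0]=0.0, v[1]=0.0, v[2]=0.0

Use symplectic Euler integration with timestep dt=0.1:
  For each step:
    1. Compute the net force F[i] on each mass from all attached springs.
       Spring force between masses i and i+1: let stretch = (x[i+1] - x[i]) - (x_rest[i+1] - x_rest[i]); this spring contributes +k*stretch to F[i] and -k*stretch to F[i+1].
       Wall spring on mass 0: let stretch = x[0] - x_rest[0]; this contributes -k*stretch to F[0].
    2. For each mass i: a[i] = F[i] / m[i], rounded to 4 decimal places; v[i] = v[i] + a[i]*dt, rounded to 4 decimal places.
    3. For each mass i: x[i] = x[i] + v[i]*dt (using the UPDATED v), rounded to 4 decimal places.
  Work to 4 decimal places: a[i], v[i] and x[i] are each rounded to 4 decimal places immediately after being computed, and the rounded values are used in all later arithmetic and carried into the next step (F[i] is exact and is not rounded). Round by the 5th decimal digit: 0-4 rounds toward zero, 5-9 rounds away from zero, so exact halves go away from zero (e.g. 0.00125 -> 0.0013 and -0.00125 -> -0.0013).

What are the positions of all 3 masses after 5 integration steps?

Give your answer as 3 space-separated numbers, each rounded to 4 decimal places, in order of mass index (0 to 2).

Answer: 5.0531 11.2325 16.9608

Derivation:
Step 0: x=[4.0000 12.0000 17.0000] v=[0.0000 0.0000 0.0000]
Step 1: x=[4.0800 11.9400 17.0000] v=[0.8000 -0.6000 0.0000]
Step 2: x=[4.2356 11.8240 16.9988] v=[1.5560 -1.1600 -0.0120]
Step 3: x=[4.4583 11.6597 16.9941] v=[2.2266 -1.6427 -0.0470]
Step 4: x=[4.7358 11.4581 16.9827] v=[2.7752 -2.0161 -0.1139]
Step 5: x=[5.0531 11.2325 16.9608] v=[3.1725 -2.2556 -0.2188]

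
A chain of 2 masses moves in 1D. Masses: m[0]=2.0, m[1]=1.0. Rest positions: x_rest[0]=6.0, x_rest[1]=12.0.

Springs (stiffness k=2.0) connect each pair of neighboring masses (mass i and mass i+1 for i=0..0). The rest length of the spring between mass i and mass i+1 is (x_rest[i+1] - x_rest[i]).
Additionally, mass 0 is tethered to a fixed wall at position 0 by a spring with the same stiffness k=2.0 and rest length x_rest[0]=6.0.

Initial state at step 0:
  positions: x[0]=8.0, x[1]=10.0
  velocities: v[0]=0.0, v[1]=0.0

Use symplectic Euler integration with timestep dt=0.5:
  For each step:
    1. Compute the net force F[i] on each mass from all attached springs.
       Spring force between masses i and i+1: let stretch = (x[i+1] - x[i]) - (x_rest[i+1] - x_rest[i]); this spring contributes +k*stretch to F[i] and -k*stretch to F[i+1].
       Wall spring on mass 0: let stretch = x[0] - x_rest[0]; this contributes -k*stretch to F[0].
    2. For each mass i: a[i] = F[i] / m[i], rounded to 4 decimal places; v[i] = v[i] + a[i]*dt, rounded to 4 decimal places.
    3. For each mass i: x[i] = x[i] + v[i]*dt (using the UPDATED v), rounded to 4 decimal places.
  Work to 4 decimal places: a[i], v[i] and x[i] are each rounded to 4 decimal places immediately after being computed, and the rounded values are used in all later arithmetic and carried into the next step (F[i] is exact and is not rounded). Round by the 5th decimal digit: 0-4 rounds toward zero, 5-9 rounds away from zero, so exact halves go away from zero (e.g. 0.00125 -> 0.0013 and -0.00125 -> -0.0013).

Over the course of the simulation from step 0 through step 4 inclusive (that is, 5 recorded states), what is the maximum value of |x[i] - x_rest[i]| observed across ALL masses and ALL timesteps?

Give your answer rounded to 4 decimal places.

Step 0: x=[8.0000 10.0000] v=[0.0000 0.0000]
Step 1: x=[6.5000 12.0000] v=[-3.0000 4.0000]
Step 2: x=[4.7500 14.2500] v=[-3.5000 4.5000]
Step 3: x=[4.1875 14.7500] v=[-1.1250 1.0000]
Step 4: x=[5.2188 12.9688] v=[2.0625 -3.5625]
Max displacement = 2.7500

Answer: 2.7500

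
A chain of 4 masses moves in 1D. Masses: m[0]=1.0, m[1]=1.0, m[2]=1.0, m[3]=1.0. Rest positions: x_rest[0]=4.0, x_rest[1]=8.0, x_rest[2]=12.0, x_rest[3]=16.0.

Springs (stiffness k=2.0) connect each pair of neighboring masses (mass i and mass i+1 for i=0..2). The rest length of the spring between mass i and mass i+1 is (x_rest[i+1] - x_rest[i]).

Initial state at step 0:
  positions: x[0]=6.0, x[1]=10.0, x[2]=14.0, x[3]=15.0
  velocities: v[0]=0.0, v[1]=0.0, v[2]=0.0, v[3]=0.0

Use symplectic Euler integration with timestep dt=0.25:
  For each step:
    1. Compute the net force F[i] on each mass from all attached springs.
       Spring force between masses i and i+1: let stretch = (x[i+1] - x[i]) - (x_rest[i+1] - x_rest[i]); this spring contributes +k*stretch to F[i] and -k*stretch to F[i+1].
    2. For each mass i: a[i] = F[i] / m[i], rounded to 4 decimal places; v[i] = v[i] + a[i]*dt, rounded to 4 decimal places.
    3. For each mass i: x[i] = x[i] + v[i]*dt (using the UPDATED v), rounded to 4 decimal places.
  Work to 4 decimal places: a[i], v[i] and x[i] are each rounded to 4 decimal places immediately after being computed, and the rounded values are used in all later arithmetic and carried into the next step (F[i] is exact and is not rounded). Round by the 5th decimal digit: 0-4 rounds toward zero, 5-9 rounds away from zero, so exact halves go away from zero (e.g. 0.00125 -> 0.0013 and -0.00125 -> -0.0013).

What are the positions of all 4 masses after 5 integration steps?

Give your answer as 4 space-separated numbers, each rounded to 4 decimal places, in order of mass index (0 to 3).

Step 0: x=[6.0000 10.0000 14.0000 15.0000] v=[0.0000 0.0000 0.0000 0.0000]
Step 1: x=[6.0000 10.0000 13.6250 15.3750] v=[0.0000 0.0000 -1.5000 1.5000]
Step 2: x=[6.0000 9.9531 13.0156 16.0313] v=[0.0000 -0.1875 -2.4375 2.6250]
Step 3: x=[5.9941 9.7949 12.4004 16.8106] v=[-0.0235 -0.6328 -2.4609 3.1172]
Step 4: x=[5.9633 9.4873 12.0108 17.5386] v=[-0.1231 -1.2305 -1.5586 2.9121]
Step 5: x=[5.8730 9.0546 11.9967 18.0757] v=[-0.3611 -1.7308 -0.0565 2.1482]

Answer: 5.8730 9.0546 11.9967 18.0757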